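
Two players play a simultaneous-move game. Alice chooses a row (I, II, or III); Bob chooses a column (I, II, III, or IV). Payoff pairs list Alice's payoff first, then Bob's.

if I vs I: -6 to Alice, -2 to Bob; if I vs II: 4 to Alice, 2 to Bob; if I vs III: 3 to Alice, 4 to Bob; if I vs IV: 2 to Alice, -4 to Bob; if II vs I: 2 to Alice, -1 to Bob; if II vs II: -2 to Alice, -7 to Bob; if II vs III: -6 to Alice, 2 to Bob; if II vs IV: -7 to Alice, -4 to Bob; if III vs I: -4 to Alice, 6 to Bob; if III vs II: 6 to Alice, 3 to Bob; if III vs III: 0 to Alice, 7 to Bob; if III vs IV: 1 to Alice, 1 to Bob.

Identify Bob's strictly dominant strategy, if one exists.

III

Check whether one of Bob's strategies beats all alternatives regardless of what the opponent does.
III strictly dominates: vs I: 4 > each of {-2, 2, -4}; vs II: 2 > each of {-1, -7, -4}; vs III: 7 > each of {6, 3, 1}.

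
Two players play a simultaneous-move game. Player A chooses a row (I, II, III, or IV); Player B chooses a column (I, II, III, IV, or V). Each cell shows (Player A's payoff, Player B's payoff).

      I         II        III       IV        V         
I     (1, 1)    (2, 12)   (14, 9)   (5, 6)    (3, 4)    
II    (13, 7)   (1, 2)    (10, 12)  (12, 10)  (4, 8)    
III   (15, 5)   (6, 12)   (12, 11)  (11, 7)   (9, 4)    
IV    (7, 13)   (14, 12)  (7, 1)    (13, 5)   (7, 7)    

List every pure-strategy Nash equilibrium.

None

Check mutual best responses: a cell is a NE iff neither player can gain by unilaterally deviating.
Player A's best responses — vs I: III (payoff 15); vs II: IV (payoff 14); vs III: I (payoff 14); vs IV: IV (payoff 13); vs V: III (payoff 9).
Player B's best responses — vs I: II (payoff 12); vs II: III (payoff 12); vs III: II (payoff 12); vs IV: I (payoff 13).
No cell has both players best-responding. For instance, Player A's best reply to IV is IV, but against IV Player B prefers I over IV.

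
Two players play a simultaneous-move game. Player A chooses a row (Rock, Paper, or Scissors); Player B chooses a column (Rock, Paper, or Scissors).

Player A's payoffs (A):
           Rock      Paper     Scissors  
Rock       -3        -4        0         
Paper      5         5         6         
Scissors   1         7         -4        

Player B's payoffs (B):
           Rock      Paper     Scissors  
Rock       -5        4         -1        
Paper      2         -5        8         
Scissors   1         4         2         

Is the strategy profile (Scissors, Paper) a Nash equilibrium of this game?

Yes

Holding Player B at Paper: Player A gets 7 from Scissors, versus -4 from Rock, 5 from Paper. No profitable deviation for Player A.
Holding Player A at Scissors: Player B gets 4 from Paper, versus 1 from Rock, 2 from Scissors. No profitable deviation for Player B either.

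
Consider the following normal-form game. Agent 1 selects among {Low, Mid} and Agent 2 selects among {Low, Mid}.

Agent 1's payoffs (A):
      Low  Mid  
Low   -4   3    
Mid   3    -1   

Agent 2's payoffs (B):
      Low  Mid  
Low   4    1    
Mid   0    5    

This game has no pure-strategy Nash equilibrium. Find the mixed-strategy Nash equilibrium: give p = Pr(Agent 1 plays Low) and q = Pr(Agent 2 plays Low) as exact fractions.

In a mixed NE each player is indifferent between their pure strategies, so the opponent's mix sets the indifference.
Agent 2 indifferent between Low and Mid: p·4 + (1−p)·0 = p·1 + (1−p)·5 ⟹ 0 + 4p = 5 + (-4)p ⟹ p = 5/8.
Agent 1 indifferent between Low and Mid: q·(-4) + (1−q)·3 = q·3 + (1−q)·(-1) ⟹ 3 + (-7)q = (-1) + 4q ⟹ q = 4/11.

p = 5/8, q = 4/11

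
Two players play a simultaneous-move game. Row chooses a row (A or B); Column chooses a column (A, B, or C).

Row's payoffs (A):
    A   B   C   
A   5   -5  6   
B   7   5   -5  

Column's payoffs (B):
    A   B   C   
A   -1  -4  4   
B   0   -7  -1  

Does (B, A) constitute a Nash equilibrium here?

Yes

Holding Column at A: Row gets 7 from B, versus 5 from A. No profitable deviation for Row.
Holding Row at B: Column gets 0 from A, versus -7 from B, -1 from C. No profitable deviation for Column either.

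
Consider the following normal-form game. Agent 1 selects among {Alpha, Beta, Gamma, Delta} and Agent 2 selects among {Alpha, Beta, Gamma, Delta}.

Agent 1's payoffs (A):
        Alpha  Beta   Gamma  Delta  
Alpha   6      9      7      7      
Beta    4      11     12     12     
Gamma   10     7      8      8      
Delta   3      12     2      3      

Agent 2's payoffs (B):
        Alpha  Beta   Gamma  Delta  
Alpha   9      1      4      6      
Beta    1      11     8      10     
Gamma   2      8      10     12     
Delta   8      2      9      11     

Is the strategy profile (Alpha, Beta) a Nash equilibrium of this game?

Holding Agent 2 at Beta: Agent 1 gets 9 from Alpha but could get 12 by switching to Delta. Agent 1 has a profitable deviation.

No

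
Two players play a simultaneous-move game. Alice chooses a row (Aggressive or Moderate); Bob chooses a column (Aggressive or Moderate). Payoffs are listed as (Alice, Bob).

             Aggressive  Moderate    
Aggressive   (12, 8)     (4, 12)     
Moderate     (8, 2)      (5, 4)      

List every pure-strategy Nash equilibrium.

(Moderate, Moderate)

A profile is a Nash equilibrium when each player is best-responding to the other.
Alice's best responses — vs Aggressive: Aggressive (payoff 12); vs Moderate: Moderate (payoff 5).
Bob's best responses — vs Aggressive: Moderate (payoff 12); vs Moderate: Moderate (payoff 4).
The only mutual best response is (Moderate, Moderate); neither player gains by switching there.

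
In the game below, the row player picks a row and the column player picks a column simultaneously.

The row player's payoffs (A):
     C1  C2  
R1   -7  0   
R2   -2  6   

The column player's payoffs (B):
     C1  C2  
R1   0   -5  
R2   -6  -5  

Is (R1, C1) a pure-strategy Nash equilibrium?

Holding the column player at C1: the row player gets -7 from R1 but could get -2 by switching to R2. The row player has a profitable deviation.

No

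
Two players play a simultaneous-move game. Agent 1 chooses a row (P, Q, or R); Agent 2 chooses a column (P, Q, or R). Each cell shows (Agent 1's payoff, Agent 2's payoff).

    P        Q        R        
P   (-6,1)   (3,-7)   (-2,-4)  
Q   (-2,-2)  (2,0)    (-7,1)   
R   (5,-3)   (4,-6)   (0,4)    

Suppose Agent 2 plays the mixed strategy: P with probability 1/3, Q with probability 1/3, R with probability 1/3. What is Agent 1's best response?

Agent 1's best reply maximizes expected payoff against the mix.
P: (1/3)·(-6) + (1/3)·3 + (1/3)·(-2) = -5/3
Q: (1/3)·(-2) + (1/3)·2 + (1/3)·(-7) = -7/3
R: (1/3)·5 + (1/3)·4 + (1/3)·0 = 3
Highest expected payoff is 3, from R.

R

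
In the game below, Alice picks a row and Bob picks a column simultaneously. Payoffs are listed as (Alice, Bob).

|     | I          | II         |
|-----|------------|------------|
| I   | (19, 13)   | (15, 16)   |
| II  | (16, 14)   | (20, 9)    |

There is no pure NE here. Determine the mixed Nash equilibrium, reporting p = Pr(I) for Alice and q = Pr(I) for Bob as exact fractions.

p = 5/8, q = 5/8

Each player's mixing probability is pinned down by making the *other* player indifferent.
Bob indifferent between I and II: p·13 + (1−p)·14 = p·16 + (1−p)·9 ⟹ 14 + (-1)p = 9 + 7p ⟹ p = 5/8.
Alice indifferent between I and II: q·19 + (1−q)·15 = q·16 + (1−q)·20 ⟹ 15 + 4q = 20 + (-4)q ⟹ q = 5/8.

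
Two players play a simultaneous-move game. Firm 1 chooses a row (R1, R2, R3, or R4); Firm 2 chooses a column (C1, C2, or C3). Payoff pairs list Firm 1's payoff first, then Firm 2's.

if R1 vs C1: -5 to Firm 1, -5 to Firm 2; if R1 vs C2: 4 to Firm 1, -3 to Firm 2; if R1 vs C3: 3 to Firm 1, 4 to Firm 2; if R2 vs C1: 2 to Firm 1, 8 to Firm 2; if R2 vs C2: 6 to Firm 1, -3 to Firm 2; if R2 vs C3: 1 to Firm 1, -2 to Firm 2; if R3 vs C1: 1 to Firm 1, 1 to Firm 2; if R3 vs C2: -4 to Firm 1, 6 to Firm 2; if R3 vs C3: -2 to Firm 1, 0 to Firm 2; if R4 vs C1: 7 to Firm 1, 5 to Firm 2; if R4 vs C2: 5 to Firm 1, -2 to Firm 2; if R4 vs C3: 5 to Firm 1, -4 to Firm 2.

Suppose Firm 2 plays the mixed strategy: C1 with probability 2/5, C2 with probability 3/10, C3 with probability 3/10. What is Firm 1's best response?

R4

Compute Firm 1's expected payoff from each pure strategy against the given mix.
R1: (2/5)·(-5) + (3/10)·4 + (3/10)·3 = 1/10
R2: (2/5)·2 + (3/10)·6 + (3/10)·1 = 29/10
R3: (2/5)·1 + (3/10)·(-4) + (3/10)·(-2) = -7/5
R4: (2/5)·7 + (3/10)·5 + (3/10)·5 = 29/5
Highest expected payoff is 29/5, from R4.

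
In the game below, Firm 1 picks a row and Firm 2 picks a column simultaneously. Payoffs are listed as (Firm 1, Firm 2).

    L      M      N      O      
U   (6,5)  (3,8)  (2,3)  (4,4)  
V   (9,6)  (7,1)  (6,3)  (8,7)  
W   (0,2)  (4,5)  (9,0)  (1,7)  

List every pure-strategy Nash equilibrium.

(V, O)

Check mutual best responses: a cell is a NE iff neither player can gain by unilaterally deviating.
Firm 1's best responses — vs L: V (payoff 9); vs M: V (payoff 7); vs N: W (payoff 9); vs O: V (payoff 8).
Firm 2's best responses — vs U: M (payoff 8); vs V: O (payoff 7); vs W: O (payoff 7).
The only mutual best response is (V, O); neither player gains by switching there.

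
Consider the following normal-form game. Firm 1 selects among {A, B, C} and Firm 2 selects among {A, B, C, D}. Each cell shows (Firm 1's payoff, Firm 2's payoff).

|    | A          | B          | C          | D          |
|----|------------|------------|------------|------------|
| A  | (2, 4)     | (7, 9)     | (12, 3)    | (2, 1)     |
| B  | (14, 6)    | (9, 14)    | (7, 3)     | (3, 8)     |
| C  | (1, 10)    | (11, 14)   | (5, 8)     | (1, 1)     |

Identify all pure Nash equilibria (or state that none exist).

Check mutual best responses: a cell is a NE iff neither player can gain by unilaterally deviating.
Firm 1's best responses — vs A: B (payoff 14); vs B: C (payoff 11); vs C: A (payoff 12); vs D: B (payoff 3).
Firm 2's best responses — vs A: B (payoff 9); vs B: B (payoff 14); vs C: B (payoff 14).
The only mutual best response is (C, B); neither player gains by switching there.

(C, B)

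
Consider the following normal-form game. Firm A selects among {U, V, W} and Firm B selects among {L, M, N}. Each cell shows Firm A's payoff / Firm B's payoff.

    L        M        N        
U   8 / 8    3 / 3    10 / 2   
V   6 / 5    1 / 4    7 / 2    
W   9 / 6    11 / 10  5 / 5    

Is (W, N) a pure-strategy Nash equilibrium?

Holding Firm B at N: Firm A gets 5 from W but could get 10 by switching to U. Firm A has a profitable deviation.

No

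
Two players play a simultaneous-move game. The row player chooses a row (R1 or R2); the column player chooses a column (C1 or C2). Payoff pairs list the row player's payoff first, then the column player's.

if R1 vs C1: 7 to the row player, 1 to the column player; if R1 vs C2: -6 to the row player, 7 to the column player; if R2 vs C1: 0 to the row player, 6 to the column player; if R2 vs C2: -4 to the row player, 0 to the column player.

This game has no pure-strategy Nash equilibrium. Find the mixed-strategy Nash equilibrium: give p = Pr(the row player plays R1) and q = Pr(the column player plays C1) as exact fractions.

p = 1/2, q = 2/9

In a mixed NE each player is indifferent between their pure strategies, so the opponent's mix sets the indifference.
The column player indifferent between C1 and C2: p·1 + (1−p)·6 = p·7 + (1−p)·0 ⟹ 6 + (-5)p = 0 + 7p ⟹ p = 1/2.
The row player indifferent between R1 and R2: q·7 + (1−q)·(-6) = q·0 + (1−q)·(-4) ⟹ (-6) + 13q = (-4) + 4q ⟹ q = 2/9.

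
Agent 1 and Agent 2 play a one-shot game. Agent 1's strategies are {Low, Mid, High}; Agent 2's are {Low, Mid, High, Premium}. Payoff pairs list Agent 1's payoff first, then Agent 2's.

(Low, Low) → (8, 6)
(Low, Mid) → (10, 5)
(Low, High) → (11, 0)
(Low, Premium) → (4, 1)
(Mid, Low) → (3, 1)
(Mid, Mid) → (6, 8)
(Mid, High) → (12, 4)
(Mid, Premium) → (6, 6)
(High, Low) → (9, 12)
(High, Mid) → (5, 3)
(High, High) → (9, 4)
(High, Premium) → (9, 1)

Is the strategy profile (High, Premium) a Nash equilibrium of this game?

No

Holding Agent 2 at Premium: Agent 1 gets 9 from High, versus 4 from Low, 6 from Mid. No profitable deviation for Agent 1.
Holding Agent 1 at High: Agent 2 gets 1 from Premium but could get 12 by switching to Low. Agent 2 has a profitable deviation.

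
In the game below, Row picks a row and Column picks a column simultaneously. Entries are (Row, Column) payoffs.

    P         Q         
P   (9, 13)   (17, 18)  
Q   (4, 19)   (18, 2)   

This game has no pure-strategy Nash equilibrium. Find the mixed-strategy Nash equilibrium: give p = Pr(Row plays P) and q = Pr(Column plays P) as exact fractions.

p = 17/22, q = 1/6

Each player's mixing probability is pinned down by making the *other* player indifferent.
Column indifferent between P and Q: p·13 + (1−p)·19 = p·18 + (1−p)·2 ⟹ 19 + (-6)p = 2 + 16p ⟹ p = 17/22.
Row indifferent between P and Q: q·9 + (1−q)·17 = q·4 + (1−q)·18 ⟹ 17 + (-8)q = 18 + (-14)q ⟹ q = 1/6.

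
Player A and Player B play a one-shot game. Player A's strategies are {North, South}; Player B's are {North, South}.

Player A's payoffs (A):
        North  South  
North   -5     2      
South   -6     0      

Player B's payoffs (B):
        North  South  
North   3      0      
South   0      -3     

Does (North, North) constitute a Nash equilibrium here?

Yes

Holding Player B at North: Player A gets -5 from North, versus -6 from South. No profitable deviation for Player A.
Holding Player A at North: Player B gets 3 from North, versus 0 from South. No profitable deviation for Player B either.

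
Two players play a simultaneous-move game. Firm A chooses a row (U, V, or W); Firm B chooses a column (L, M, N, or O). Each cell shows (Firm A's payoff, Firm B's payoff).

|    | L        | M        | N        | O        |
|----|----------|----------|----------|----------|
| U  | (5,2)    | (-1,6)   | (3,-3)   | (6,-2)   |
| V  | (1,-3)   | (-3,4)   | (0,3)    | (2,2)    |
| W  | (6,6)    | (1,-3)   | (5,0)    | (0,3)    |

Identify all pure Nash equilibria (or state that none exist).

Check mutual best responses: a cell is a NE iff neither player can gain by unilaterally deviating.
Firm A's best responses — vs L: W (payoff 6); vs M: W (payoff 1); vs N: W (payoff 5); vs O: U (payoff 6).
Firm B's best responses — vs U: M (payoff 6); vs V: M (payoff 4); vs W: L (payoff 6).
The only mutual best response is (W, L); neither player gains by switching there.

(W, L)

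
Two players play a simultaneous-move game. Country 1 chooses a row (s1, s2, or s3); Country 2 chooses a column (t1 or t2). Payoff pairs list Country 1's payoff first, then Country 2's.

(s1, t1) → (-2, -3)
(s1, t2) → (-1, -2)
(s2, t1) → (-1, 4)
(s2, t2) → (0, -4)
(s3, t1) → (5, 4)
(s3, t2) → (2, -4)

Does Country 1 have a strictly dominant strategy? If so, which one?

s3

Check whether one of Country 1's strategies beats all alternatives regardless of what the opponent does.
s3 strictly dominates: vs t1: 5 > each of {-2, -1}; vs t2: 2 > each of {-1, 0}.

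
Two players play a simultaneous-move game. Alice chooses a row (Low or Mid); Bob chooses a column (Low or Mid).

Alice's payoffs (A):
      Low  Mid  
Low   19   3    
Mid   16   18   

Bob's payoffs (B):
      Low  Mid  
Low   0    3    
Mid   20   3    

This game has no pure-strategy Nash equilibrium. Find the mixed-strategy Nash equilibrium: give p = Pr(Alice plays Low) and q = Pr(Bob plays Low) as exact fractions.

p = 17/20, q = 5/6

In a mixed NE each player is indifferent between their pure strategies, so the opponent's mix sets the indifference.
Bob indifferent between Low and Mid: p·0 + (1−p)·20 = p·3 + (1−p)·3 ⟹ 20 + (-20)p = 3 + 0p ⟹ p = 17/20.
Alice indifferent between Low and Mid: q·19 + (1−q)·3 = q·16 + (1−q)·18 ⟹ 3 + 16q = 18 + (-2)q ⟹ q = 5/6.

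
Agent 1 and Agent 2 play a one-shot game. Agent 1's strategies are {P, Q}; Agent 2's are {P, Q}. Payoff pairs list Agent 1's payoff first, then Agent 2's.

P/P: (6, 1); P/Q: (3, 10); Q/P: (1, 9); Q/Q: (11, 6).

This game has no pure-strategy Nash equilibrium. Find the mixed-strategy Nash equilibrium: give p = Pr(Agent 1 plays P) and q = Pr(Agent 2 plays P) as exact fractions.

Each player's mixing probability is pinned down by making the *other* player indifferent.
Agent 2 indifferent between P and Q: p·1 + (1−p)·9 = p·10 + (1−p)·6 ⟹ 9 + (-8)p = 6 + 4p ⟹ p = 1/4.
Agent 1 indifferent between P and Q: q·6 + (1−q)·3 = q·1 + (1−q)·11 ⟹ 3 + 3q = 11 + (-10)q ⟹ q = 8/13.

p = 1/4, q = 8/13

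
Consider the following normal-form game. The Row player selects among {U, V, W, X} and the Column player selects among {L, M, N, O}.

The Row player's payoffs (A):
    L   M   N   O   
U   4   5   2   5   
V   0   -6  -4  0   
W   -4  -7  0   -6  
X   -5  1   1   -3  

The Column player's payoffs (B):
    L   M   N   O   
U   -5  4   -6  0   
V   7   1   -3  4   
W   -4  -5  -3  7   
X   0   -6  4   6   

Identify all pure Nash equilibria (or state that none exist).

Find each player's best response to every opponent strategy; NE are the intersections.
The Row player's best responses — vs L: U (payoff 4); vs M: U (payoff 5); vs N: U (payoff 2); vs O: U (payoff 5).
The Column player's best responses — vs U: M (payoff 4); vs V: L (payoff 7); vs W: O (payoff 7); vs X: O (payoff 6).
The only mutual best response is (U, M); neither player gains by switching there.

(U, M)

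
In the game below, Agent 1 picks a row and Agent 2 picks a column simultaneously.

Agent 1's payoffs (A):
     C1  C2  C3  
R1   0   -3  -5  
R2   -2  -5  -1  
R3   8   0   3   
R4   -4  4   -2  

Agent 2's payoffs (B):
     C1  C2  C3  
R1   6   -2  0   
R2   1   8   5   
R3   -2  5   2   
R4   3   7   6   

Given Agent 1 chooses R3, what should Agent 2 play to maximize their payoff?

C2

With Agent 1 fixed at R3, Agent 2's payoffs are: C1 → -2, C2 → 5, C3 → 2.
The maximum is 5, achieved by C2.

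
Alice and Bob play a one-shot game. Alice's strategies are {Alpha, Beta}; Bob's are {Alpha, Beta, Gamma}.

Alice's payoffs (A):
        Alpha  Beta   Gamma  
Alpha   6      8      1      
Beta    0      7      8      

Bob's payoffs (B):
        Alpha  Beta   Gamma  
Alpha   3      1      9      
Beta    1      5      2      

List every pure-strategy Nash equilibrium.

Check mutual best responses: a cell is a NE iff neither player can gain by unilaterally deviating.
Alice's best responses — vs Alpha: Alpha (payoff 6); vs Beta: Alpha (payoff 8); vs Gamma: Beta (payoff 8).
Bob's best responses — vs Alpha: Gamma (payoff 9); vs Beta: Beta (payoff 5).
No cell has both players best-responding. For instance, Alice's best reply to Beta is Alpha, but against Alpha Bob prefers Gamma over Beta.

There is no pure-strategy Nash equilibrium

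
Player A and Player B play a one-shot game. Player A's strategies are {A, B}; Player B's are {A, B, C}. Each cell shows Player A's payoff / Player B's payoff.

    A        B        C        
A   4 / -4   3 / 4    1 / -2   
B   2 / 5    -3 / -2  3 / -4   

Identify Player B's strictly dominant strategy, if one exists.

Check whether one of Player B's strategies beats all alternatives regardless of what the opponent does.
A is not dominant: against A, B gives 4 > -4.
B is not dominant: against B, A gives 5 > -2.
C is not dominant: against A, B gives 4 > -2.
No single strategy is best against every opponent action.

None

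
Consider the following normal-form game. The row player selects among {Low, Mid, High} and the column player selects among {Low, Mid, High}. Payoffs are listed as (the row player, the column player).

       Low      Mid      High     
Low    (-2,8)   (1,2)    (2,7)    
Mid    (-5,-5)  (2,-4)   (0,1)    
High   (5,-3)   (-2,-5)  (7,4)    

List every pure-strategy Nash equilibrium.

A profile is a Nash equilibrium when each player is best-responding to the other.
The row player's best responses — vs Low: High (payoff 5); vs Mid: Mid (payoff 2); vs High: High (payoff 7).
The column player's best responses — vs Low: Low (payoff 8); vs Mid: High (payoff 1); vs High: High (payoff 4).
The only mutual best response is (High, High); neither player gains by switching there.

(High, High)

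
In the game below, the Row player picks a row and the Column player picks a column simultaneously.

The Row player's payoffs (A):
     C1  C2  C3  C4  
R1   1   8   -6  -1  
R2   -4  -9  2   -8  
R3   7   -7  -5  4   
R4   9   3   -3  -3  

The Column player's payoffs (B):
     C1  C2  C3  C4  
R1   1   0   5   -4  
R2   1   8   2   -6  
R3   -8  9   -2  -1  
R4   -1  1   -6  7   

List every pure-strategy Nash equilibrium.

Find each player's best response to every opponent strategy; NE are the intersections.
The Row player's best responses — vs C1: R4 (payoff 9); vs C2: R1 (payoff 8); vs C3: R2 (payoff 2); vs C4: R3 (payoff 4).
The Column player's best responses — vs R1: C3 (payoff 5); vs R2: C2 (payoff 8); vs R3: C2 (payoff 9); vs R4: C4 (payoff 7).
No cell has both players best-responding. For instance, the Row player's best reply to C3 is R2, but against R2 the Column player prefers C2 over C3.

None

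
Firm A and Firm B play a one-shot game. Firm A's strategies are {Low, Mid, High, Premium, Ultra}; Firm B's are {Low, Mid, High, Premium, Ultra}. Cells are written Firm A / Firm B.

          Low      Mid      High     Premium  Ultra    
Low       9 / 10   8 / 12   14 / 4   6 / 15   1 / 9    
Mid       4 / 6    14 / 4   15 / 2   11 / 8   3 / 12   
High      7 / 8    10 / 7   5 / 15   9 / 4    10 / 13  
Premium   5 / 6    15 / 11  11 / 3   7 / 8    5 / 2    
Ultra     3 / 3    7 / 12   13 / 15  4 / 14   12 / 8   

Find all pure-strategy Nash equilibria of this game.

(Premium, Mid)

Find each player's best response to every opponent strategy; NE are the intersections.
Firm A's best responses — vs Low: Low (payoff 9); vs Mid: Premium (payoff 15); vs High: Mid (payoff 15); vs Premium: Mid (payoff 11); vs Ultra: Ultra (payoff 12).
Firm B's best responses — vs Low: Premium (payoff 15); vs Mid: Ultra (payoff 12); vs High: High (payoff 15); vs Premium: Mid (payoff 11); vs Ultra: High (payoff 15).
The only mutual best response is (Premium, Mid); neither player gains by switching there.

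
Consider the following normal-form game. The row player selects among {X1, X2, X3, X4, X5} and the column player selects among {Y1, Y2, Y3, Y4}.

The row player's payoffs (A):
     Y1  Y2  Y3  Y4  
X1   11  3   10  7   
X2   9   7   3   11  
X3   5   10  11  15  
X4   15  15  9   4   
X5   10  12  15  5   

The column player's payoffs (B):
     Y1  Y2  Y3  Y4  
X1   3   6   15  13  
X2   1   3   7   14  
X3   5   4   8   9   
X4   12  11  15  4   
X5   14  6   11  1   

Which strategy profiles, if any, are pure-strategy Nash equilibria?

(X3, Y4)

A profile is a Nash equilibrium when each player is best-responding to the other.
The row player's best responses — vs Y1: X4 (payoff 15); vs Y2: X4 (payoff 15); vs Y3: X5 (payoff 15); vs Y4: X3 (payoff 15).
The column player's best responses — vs X1: Y3 (payoff 15); vs X2: Y4 (payoff 14); vs X3: Y4 (payoff 9); vs X4: Y3 (payoff 15); vs X5: Y1 (payoff 14).
The only mutual best response is (X3, Y4); neither player gains by switching there.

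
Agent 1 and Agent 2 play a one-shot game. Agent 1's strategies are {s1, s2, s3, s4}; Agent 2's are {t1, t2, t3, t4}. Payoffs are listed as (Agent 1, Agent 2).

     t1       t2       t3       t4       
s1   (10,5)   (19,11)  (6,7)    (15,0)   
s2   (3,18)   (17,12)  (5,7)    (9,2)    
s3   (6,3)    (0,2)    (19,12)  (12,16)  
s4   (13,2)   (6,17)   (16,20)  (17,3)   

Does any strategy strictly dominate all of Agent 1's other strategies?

No strictly dominant strategy

Check whether one of Agent 1's strategies beats all alternatives regardless of what the opponent does.
s1 is not dominant: against t1, s4 gives 13 > 10.
s2 is not dominant: against t1, s1 gives 10 > 3.
s3 is not dominant: against t1, s1 gives 10 > 6.
s4 is not dominant: against t2, s1 gives 19 > 6.
No single strategy is best against every opponent action.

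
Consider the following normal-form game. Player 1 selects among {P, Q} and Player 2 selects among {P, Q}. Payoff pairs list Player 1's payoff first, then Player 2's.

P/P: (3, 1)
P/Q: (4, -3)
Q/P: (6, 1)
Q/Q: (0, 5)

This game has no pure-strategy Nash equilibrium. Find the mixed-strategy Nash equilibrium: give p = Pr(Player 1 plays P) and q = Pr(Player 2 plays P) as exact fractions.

p = 1/2, q = 4/7

In a mixed NE each player is indifferent between their pure strategies, so the opponent's mix sets the indifference.
Player 2 indifferent between P and Q: p·1 + (1−p)·1 = p·(-3) + (1−p)·5 ⟹ 1 + 0p = 5 + (-8)p ⟹ p = 1/2.
Player 1 indifferent between P and Q: q·3 + (1−q)·4 = q·6 + (1−q)·0 ⟹ 4 + (-1)q = 0 + 6q ⟹ q = 4/7.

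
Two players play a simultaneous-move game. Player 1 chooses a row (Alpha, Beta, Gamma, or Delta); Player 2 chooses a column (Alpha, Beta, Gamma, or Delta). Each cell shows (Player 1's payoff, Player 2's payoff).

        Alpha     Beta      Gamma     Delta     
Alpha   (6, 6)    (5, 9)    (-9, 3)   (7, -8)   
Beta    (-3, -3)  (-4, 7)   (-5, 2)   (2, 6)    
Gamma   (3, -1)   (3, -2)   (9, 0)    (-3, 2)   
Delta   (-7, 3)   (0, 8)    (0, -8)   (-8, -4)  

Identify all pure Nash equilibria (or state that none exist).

Find each player's best response to every opponent strategy; NE are the intersections.
Player 1's best responses — vs Alpha: Alpha (payoff 6); vs Beta: Alpha (payoff 5); vs Gamma: Gamma (payoff 9); vs Delta: Alpha (payoff 7).
Player 2's best responses — vs Alpha: Beta (payoff 9); vs Beta: Beta (payoff 7); vs Gamma: Delta (payoff 2); vs Delta: Beta (payoff 8).
The only mutual best response is (Alpha, Beta); neither player gains by switching there.

(Alpha, Beta)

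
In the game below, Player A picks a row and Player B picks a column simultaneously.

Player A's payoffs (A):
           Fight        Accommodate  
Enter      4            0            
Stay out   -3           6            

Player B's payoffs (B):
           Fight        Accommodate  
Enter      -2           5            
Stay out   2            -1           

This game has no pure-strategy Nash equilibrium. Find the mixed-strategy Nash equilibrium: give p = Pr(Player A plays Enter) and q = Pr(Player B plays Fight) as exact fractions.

p = 3/10, q = 6/13

Each player's mixing probability is pinned down by making the *other* player indifferent.
Player B indifferent between Fight and Accommodate: p·(-2) + (1−p)·2 = p·5 + (1−p)·(-1) ⟹ 2 + (-4)p = (-1) + 6p ⟹ p = 3/10.
Player A indifferent between Enter and Stay out: q·4 + (1−q)·0 = q·(-3) + (1−q)·6 ⟹ 0 + 4q = 6 + (-9)q ⟹ q = 6/13.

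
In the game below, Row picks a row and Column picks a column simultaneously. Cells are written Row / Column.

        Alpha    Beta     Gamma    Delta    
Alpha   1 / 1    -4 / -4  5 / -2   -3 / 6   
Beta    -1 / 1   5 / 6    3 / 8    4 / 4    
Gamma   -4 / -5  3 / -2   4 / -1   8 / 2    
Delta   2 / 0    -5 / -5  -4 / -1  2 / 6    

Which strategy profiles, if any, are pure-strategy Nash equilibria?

(Gamma, Delta)

Find each player's best response to every opponent strategy; NE are the intersections.
Row's best responses — vs Alpha: Delta (payoff 2); vs Beta: Beta (payoff 5); vs Gamma: Alpha (payoff 5); vs Delta: Gamma (payoff 8).
Column's best responses — vs Alpha: Delta (payoff 6); vs Beta: Gamma (payoff 8); vs Gamma: Delta (payoff 2); vs Delta: Delta (payoff 6).
The only mutual best response is (Gamma, Delta); neither player gains by switching there.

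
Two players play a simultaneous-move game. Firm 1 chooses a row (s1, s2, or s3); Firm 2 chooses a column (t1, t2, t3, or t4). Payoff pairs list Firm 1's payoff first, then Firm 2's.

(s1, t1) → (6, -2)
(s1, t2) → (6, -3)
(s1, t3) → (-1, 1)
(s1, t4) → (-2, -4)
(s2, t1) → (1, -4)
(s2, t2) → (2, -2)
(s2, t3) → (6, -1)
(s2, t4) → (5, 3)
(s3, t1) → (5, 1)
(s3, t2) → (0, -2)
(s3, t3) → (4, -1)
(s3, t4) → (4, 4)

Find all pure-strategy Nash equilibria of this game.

(s2, t4)

A profile is a Nash equilibrium when each player is best-responding to the other.
Firm 1's best responses — vs t1: s1 (payoff 6); vs t2: s1 (payoff 6); vs t3: s2 (payoff 6); vs t4: s2 (payoff 5).
Firm 2's best responses — vs s1: t3 (payoff 1); vs s2: t4 (payoff 3); vs s3: t4 (payoff 4).
The only mutual best response is (s2, t4); neither player gains by switching there.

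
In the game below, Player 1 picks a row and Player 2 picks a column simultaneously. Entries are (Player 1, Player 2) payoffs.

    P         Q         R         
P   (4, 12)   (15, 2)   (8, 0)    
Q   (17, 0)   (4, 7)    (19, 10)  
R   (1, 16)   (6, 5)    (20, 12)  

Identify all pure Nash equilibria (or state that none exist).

Find each player's best response to every opponent strategy; NE are the intersections.
Player 1's best responses — vs P: Q (payoff 17); vs Q: P (payoff 15); vs R: R (payoff 20).
Player 2's best responses — vs P: P (payoff 12); vs Q: R (payoff 10); vs R: P (payoff 16).
No cell has both players best-responding. For instance, Player 1's best reply to Q is P, but against P Player 2 prefers P over Q.

There is no pure-strategy Nash equilibrium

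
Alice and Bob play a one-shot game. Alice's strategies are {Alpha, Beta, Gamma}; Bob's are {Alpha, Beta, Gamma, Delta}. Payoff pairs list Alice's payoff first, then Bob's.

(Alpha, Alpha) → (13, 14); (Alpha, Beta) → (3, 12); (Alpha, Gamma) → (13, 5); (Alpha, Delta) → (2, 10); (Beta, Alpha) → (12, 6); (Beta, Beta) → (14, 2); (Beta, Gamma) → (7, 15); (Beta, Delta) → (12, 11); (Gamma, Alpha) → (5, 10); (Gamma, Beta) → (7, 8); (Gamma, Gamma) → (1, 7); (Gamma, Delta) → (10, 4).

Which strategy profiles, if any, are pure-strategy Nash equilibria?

(Alpha, Alpha)

Find each player's best response to every opponent strategy; NE are the intersections.
Alice's best responses — vs Alpha: Alpha (payoff 13); vs Beta: Beta (payoff 14); vs Gamma: Alpha (payoff 13); vs Delta: Beta (payoff 12).
Bob's best responses — vs Alpha: Alpha (payoff 14); vs Beta: Gamma (payoff 15); vs Gamma: Alpha (payoff 10).
The only mutual best response is (Alpha, Alpha); neither player gains by switching there.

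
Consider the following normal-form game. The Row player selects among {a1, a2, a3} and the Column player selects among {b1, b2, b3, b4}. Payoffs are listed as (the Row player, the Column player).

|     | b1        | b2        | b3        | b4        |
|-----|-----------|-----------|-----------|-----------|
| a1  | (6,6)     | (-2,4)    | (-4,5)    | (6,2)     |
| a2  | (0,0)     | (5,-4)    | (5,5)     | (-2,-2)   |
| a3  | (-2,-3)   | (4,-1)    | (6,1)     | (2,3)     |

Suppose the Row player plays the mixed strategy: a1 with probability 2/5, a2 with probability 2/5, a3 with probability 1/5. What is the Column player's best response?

b3

Compute the Column player's expected payoff from each pure strategy against the given mix.
b1: (2/5)·6 + (2/5)·0 + (1/5)·(-3) = 9/5
b2: (2/5)·4 + (2/5)·(-4) + (1/5)·(-1) = -1/5
b3: (2/5)·5 + (2/5)·5 + (1/5)·1 = 21/5
b4: (2/5)·2 + (2/5)·(-2) + (1/5)·3 = 3/5
Highest expected payoff is 21/5, from b3.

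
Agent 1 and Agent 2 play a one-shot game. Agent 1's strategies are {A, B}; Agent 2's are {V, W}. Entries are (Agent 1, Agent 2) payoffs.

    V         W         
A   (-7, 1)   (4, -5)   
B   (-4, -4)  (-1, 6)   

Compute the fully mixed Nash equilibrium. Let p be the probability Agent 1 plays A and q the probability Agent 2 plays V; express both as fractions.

p = 5/8, q = 5/8

Each player's mixing probability is pinned down by making the *other* player indifferent.
Agent 2 indifferent between V and W: p·1 + (1−p)·(-4) = p·(-5) + (1−p)·6 ⟹ (-4) + 5p = 6 + (-11)p ⟹ p = 5/8.
Agent 1 indifferent between A and B: q·(-7) + (1−q)·4 = q·(-4) + (1−q)·(-1) ⟹ 4 + (-11)q = (-1) + (-3)q ⟹ q = 5/8.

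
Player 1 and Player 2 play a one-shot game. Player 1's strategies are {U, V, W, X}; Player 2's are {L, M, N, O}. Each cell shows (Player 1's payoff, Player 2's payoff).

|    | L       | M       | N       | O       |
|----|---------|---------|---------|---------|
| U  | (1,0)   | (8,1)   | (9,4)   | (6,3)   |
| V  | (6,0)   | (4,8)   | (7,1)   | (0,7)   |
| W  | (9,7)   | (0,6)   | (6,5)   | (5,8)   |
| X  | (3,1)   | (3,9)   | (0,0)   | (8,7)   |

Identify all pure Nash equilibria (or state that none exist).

(U, N)

A profile is a Nash equilibrium when each player is best-responding to the other.
Player 1's best responses — vs L: W (payoff 9); vs M: U (payoff 8); vs N: U (payoff 9); vs O: X (payoff 8).
Player 2's best responses — vs U: N (payoff 4); vs V: M (payoff 8); vs W: O (payoff 8); vs X: M (payoff 9).
The only mutual best response is (U, N); neither player gains by switching there.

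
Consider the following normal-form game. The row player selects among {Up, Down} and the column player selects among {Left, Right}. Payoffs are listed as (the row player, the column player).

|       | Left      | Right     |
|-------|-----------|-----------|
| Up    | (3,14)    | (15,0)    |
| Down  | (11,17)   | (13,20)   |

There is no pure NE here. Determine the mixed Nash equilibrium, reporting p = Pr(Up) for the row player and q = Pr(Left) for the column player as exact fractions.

In a mixed NE each player is indifferent between their pure strategies, so the opponent's mix sets the indifference.
The column player indifferent between Left and Right: p·14 + (1−p)·17 = p·0 + (1−p)·20 ⟹ 17 + (-3)p = 20 + (-20)p ⟹ p = 3/17.
The row player indifferent between Up and Down: q·3 + (1−q)·15 = q·11 + (1−q)·13 ⟹ 15 + (-12)q = 13 + (-2)q ⟹ q = 1/5.

p = 3/17, q = 1/5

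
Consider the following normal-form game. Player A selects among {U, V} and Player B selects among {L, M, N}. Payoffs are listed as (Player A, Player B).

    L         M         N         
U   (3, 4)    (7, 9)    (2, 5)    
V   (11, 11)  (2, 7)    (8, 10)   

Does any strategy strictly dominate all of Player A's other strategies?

None

Check whether one of Player A's strategies beats all alternatives regardless of what the opponent does.
U is not dominant: against L, V gives 11 > 3.
V is not dominant: against M, U gives 7 > 2.
No single strategy is best against every opponent action.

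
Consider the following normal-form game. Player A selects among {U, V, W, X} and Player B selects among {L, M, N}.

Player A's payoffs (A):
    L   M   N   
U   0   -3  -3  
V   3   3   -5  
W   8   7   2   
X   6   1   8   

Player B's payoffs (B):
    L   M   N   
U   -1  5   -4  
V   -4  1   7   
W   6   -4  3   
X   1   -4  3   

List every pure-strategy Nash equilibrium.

(W, L) and (X, N)

A profile is a Nash equilibrium when each player is best-responding to the other.
Player A's best responses — vs L: W (payoff 8); vs M: W (payoff 7); vs N: X (payoff 8).
Player B's best responses — vs U: M (payoff 5); vs V: N (payoff 7); vs W: L (payoff 6); vs X: N (payoff 3).
Mutual best responses occur at (W, L) and (X, N); at each, neither player gains by switching.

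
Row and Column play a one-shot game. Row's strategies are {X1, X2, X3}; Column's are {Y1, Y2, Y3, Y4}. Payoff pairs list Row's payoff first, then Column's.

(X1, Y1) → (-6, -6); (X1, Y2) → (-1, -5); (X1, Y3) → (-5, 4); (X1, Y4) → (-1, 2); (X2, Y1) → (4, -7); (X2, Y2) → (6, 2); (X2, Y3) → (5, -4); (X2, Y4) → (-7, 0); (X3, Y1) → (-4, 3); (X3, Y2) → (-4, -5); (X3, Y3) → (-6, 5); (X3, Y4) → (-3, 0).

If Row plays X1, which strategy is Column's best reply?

With Row fixed at X1, Column's payoffs are: Y1 → -6, Y2 → -5, Y3 → 4, Y4 → 2.
The maximum is 4, achieved by Y3.

Y3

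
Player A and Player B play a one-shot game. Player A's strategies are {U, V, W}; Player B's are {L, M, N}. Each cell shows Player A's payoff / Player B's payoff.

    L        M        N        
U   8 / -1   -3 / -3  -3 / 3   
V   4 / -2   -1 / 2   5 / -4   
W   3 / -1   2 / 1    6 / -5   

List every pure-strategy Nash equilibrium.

(W, M)

A profile is a Nash equilibrium when each player is best-responding to the other.
Player A's best responses — vs L: U (payoff 8); vs M: W (payoff 2); vs N: W (payoff 6).
Player B's best responses — vs U: N (payoff 3); vs V: M (payoff 2); vs W: M (payoff 1).
The only mutual best response is (W, M); neither player gains by switching there.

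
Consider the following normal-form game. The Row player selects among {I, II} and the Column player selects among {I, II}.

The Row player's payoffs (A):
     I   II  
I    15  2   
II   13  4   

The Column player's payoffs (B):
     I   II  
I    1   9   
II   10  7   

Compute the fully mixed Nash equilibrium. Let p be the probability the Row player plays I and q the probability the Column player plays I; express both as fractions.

Each player's mixing probability is pinned down by making the *other* player indifferent.
The Column player indifferent between I and II: p·1 + (1−p)·10 = p·9 + (1−p)·7 ⟹ 10 + (-9)p = 7 + 2p ⟹ p = 3/11.
The Row player indifferent between I and II: q·15 + (1−q)·2 = q·13 + (1−q)·4 ⟹ 2 + 13q = 4 + 9q ⟹ q = 1/2.

p = 3/11, q = 1/2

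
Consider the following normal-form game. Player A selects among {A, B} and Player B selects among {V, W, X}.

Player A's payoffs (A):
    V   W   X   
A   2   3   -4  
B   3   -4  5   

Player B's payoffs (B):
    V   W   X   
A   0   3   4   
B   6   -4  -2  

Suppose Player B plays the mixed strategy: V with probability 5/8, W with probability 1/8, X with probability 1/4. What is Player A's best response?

Player A's best reply maximizes expected payoff against the mix.
A: (5/8)·2 + (1/8)·3 + (1/4)·(-4) = 5/8
B: (5/8)·3 + (1/8)·(-4) + (1/4)·5 = 21/8
Highest expected payoff is 21/8, from B.

B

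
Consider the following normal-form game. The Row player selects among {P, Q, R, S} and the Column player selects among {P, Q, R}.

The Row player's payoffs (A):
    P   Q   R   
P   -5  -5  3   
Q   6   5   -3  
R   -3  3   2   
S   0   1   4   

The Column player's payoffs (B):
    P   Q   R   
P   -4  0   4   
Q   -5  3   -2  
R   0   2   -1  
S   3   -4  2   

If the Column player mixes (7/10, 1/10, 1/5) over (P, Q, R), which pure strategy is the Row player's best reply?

The Row player's best reply maximizes expected payoff against the mix.
P: (7/10)·(-5) + (1/10)·(-5) + (1/5)·3 = -17/5
Q: (7/10)·6 + (1/10)·5 + (1/5)·(-3) = 41/10
R: (7/10)·(-3) + (1/10)·3 + (1/5)·2 = -7/5
S: (7/10)·0 + (1/10)·1 + (1/5)·4 = 9/10
Highest expected payoff is 41/10, from Q.

Q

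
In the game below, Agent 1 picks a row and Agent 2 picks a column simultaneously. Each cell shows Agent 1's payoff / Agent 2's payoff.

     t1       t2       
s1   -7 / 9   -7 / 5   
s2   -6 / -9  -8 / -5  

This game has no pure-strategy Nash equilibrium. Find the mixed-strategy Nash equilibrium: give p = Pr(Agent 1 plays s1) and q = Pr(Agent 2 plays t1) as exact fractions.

p = 1/2, q = 1/2

In a mixed NE each player is indifferent between their pure strategies, so the opponent's mix sets the indifference.
Agent 2 indifferent between t1 and t2: p·9 + (1−p)·(-9) = p·5 + (1−p)·(-5) ⟹ (-9) + 18p = (-5) + 10p ⟹ p = 1/2.
Agent 1 indifferent between s1 and s2: q·(-7) + (1−q)·(-7) = q·(-6) + (1−q)·(-8) ⟹ (-7) + 0q = (-8) + 2q ⟹ q = 1/2.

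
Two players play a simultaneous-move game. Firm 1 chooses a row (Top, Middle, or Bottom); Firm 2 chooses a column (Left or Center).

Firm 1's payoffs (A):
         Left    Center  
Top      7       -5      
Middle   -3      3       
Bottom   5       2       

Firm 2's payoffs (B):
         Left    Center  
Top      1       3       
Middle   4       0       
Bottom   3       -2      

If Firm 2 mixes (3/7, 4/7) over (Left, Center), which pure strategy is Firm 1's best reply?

Bottom

Firm 1's best reply maximizes expected payoff against the mix.
Top: (3/7)·7 + (4/7)·(-5) = 1/7
Middle: (3/7)·(-3) + (4/7)·3 = 3/7
Bottom: (3/7)·5 + (4/7)·2 = 23/7
Highest expected payoff is 23/7, from Bottom.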